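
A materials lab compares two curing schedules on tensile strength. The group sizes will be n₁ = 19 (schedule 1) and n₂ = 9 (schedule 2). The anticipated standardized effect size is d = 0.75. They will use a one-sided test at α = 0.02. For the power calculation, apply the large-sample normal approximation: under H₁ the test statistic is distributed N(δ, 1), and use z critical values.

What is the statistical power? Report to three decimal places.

Noncentrality parameter: δ = d / √(1/n₁ + 1/n₂) = 0.75 / √(1/19 + 1/9) = 1.8534
One-sided α = 0.02 → critical value z_{0.02} = 2.054.
Power = Φ(δ − 2.054) = Φ(-0.200) = 0.4206.

Power ≈ 0.421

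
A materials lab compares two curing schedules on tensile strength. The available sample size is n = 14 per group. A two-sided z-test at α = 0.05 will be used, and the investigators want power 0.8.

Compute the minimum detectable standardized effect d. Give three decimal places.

d ≈ 1.059

Required noncentrality: δ = z_{0.025} + z_{0.20} = 1.960 + 0.842 = 2.802.
(The second rejection-region term Φ(−δ − z_{α/2}) is negligible and dropped.)
δ = d·√(n/2) ⇒ d = δ/√(n/2) = 2.802/√(14/2) = 1.0589.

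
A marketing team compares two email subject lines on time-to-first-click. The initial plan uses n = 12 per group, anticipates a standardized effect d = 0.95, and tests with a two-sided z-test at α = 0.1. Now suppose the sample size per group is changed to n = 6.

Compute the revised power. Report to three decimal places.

With n = 6 per group: δ = d·√(n/2) = 0.95 × √(6/2) = 1.6454. Critical value z_{0.05} = 1.645.
Revised power = Φ(δ − 1.645) + Φ(−δ − 1.645) = Φ(0.001) + Φ(-3.290) = 0.5002 + 0.0005 = 0.5007.

Power ≈ 0.501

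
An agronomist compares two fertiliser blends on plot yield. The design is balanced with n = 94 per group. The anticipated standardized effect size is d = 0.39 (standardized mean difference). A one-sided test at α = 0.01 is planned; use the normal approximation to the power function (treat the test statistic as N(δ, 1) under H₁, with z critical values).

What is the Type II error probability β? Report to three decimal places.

Noncentrality parameter: δ = d·√(n/2) = 0.39 × √(94/2) = 2.6737
One-sided α = 0.01 → critical value z_{0.01} = 2.326.
Power = P(Z > 2.326 − δ) = Φ(0.347) = 0.6358.
Type II error: β = 1 − power = 1 − 0.6358 = 0.3642.

β ≈ 0.364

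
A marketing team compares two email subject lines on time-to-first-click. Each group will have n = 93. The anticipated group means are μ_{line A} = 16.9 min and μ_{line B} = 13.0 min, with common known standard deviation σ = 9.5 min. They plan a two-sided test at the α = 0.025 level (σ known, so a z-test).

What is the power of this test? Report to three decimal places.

Standardized effect: d = |μ_{line A} − μ_{line B}| / σ = |16.9 − 13.0| / 9.5 = 0.4105
Noncentrality parameter: δ = d·√(n/2) = 0.4105 × √(93/2) = 2.7994
Critical value for a two-sided test at α = 0.025: z_{α/2} = 2.241.
Power = Φ(δ − 2.241) + Φ(−δ − 2.241) = Φ(0.558) + Φ(-5.041) = 0.7116 + 0.0000 = 0.7116.

Power ≈ 0.712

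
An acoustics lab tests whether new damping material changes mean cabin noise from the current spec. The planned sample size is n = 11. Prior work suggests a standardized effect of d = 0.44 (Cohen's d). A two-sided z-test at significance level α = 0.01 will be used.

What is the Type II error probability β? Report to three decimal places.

β ≈ 0.868

Noncentrality parameter: δ = d·√n = 0.44 × √11 = 1.4593
Critical value for a two-sided test at α = 0.01: z_{α/2} = 2.576.
Power = Φ(δ − 2.576) + Φ(−δ − 2.576) = Φ(-1.117) + Φ(-4.035) = 0.1321 + 0.0000 = 0.1321.
Type II error: β = 1 − power = 1 − 0.1321 = 0.8679.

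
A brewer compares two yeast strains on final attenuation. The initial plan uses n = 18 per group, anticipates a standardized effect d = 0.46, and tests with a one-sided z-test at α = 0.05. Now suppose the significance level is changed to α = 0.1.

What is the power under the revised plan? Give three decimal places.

δ = d·√(n/2) = 0.46 × √(18/2) = 1.3800 (unchanged). New critical value: z_{0.1} = 1.282.
Revised power = Φ(δ − 1.282) = Φ(0.098) = 0.5392.

Power ≈ 0.539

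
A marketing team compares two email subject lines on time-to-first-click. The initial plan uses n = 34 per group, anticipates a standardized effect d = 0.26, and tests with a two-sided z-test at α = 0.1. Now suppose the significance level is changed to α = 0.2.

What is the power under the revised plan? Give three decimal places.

δ = d·√(n/2) = 0.26 × √(34/2) = 1.0720 (unchanged). New critical value: z_{0.1} = 1.282.
Revised power = Φ(δ − 1.282) + Φ(−δ − 1.282) = Φ(-0.210) + Φ(-2.354) = 0.4170 + 0.0093 = 0.4263.

Power ≈ 0.426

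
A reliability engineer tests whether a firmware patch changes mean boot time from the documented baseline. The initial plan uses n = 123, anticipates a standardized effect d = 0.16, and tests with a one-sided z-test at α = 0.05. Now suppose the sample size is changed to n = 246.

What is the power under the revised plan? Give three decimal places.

With n = 246: δ = d·√n = 0.16 × √246 = 2.5095. Critical value z_{0.05} = 1.645.
Revised power = Φ(δ − 1.645) = Φ(0.865) = 0.8064.

Power ≈ 0.806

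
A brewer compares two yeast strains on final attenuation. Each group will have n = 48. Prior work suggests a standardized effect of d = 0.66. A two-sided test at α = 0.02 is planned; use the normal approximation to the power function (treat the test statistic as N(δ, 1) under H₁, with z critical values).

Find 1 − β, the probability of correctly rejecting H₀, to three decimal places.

Noncentrality parameter: λ = d·√(n/2) = 0.66 × √(48/2) = 3.2333
Two-sided α = 0.02 → critical value z_{0.01} = 2.326.
Power = Φ(λ − 2.326) + Φ(−λ − 2.326) = Φ(0.907) + Φ(-5.560) = 0.8178 + 0.0000 = 0.8178.

Power ≈ 0.818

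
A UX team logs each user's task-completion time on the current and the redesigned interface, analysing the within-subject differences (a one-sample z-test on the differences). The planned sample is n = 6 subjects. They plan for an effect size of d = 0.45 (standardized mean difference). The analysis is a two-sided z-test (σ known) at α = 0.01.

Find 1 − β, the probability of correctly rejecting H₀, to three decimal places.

Power ≈ 0.070

Noncentrality parameter: δ = d·√n = 0.45 × √6 = 1.1023
Two-sided α = 0.01 → critical value z_{0.005} = 2.576.
Power = Φ(δ − 2.576) + Φ(−δ − 2.576) = Φ(-1.474) + Φ(-3.678) = 0.0703 + 0.0001 = 0.0704.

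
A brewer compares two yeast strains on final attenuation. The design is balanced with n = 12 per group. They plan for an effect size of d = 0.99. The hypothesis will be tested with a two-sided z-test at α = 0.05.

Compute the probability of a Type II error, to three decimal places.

β ≈ 0.321

Noncentrality parameter: δ = d·√(n/2) = 0.99 × √(12/2) = 2.4250
Critical value for a two-sided test at α = 0.05: z_{α/2} = 1.960.
Power = Φ(δ − 1.960) + Φ(−δ − 1.960) = Φ(0.465) + Φ(-4.385) = 0.6790 + 0.0000 = 0.6791.
Type II error: β = 1 − power = 1 − 0.6791 = 0.3209.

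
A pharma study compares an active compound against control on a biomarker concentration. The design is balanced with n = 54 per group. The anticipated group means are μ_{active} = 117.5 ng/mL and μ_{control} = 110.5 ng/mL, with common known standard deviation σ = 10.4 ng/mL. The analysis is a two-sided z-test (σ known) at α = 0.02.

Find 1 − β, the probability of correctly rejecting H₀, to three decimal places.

Standardized effect: d = |μ_{active} − μ_{control}| / σ = |117.5 − 110.5| / 10.4 = 0.6731
Noncentrality parameter: δ = d·√(n/2) = 0.6731 × √(54/2) = 3.4974
Critical value for a two-sided test at α = 0.02: z_{α/2} = 2.326.
Power = Φ(δ − 2.326) + Φ(−δ − 2.326) = Φ(1.171) + Φ(-5.824) = 0.8792 + 0.0000 = 0.8792.

Power ≈ 0.879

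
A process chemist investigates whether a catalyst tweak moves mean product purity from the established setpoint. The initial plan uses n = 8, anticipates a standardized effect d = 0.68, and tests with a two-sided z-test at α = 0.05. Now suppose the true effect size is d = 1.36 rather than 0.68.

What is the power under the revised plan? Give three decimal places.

With d = 1.36: δ = d·√n = 1.36 × √8 = 3.8467. Critical value z_{0.025} = 1.960.
Revised power = Φ(δ − 1.960) + Φ(−δ − 1.960) = Φ(1.887) + Φ(-5.807) = 0.9704 + 0.0000 = 0.9704.

Power ≈ 0.970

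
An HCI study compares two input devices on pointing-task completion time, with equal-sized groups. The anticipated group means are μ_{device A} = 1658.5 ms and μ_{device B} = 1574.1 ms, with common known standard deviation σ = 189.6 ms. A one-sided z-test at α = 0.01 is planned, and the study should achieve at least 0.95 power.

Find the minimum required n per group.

Standardized effect: d = |μ_{device A} − μ_{device B}| / σ = |1658.5 − 1574.1| / 189.6 = 0.4451
For power 0.95 need Φ(δ − z_{0.01}) = 0.95, so δ = z_{0.01} + z_{0.05} = 2.326 + 1.645 = 3.971.
δ = d·√(n/2) ⇒ n = 2(δ/d)² = 2 × (3.971 / 0.4451)² = 159.17.
Round up to the next whole unit.

n = 160 per group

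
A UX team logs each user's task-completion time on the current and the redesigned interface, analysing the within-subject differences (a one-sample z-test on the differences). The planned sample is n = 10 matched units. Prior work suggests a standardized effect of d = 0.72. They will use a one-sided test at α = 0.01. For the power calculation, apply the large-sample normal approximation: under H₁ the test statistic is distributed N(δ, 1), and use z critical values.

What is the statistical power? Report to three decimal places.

Noncentrality parameter: δ = d·√n = 0.72 × √10 = 2.2768
One-sided α = 0.01 → critical value z_{0.01} = 2.326.
Power = P(Z > 2.326 − δ) = Φ(-0.050) = 0.4803.

Power ≈ 0.480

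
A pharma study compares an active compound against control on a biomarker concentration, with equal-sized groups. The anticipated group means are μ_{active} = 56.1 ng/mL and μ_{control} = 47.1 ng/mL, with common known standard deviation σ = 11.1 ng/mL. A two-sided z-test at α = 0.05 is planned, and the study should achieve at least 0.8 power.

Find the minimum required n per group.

n = 24 per group

Standardized effect: d = |μ_{active} − μ_{control}| / σ = |56.1 − 47.1| / 11.1 = 0.8108
Set Φ(δ − 1.960) = 0.8; then δ − 1.960 = Φ⁻¹(0.8) = 0.842, giving δ = 2.802.
(Ignoring the negligible lower-tail rejection probability gives the usual closed-form inversion.)
δ = d·√(n/2) ⇒ n = 2(δ/d)² = 2 × (2.802 / 0.8108)² = 23.88.
Round up to the next whole unit.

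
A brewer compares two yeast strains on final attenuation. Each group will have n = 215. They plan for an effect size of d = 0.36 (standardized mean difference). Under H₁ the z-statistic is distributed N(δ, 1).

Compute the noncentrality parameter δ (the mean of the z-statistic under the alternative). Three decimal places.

δ ≈ 3.733

δ = d·√(n/2) = 0.36 × √(215/2) = 3.7326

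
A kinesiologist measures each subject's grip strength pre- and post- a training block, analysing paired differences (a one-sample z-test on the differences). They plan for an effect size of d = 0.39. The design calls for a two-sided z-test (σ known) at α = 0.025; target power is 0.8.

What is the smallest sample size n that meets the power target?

For power 0.8 need Φ(δ − z_{0.0125}) = 0.8, so δ = z_{0.0125} + z_{0.20} = 2.241 + 0.842 = 3.083.
(Ignoring the negligible lower-tail rejection probability gives the usual closed-form inversion.)
δ = d·√n ⇒ n = (δ/d)² = (3.083 / 0.39)² = 62.49.
Round up to the next whole unit.

n = 63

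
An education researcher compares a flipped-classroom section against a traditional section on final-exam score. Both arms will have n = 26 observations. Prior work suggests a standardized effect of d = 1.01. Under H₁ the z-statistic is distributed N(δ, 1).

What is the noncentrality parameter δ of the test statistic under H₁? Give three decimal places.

The noncentrality parameter scales effect size by the design's sample-size factor: δ = d·√(n/2) = 1.01 × √(26/2) = 3.6416

δ ≈ 3.642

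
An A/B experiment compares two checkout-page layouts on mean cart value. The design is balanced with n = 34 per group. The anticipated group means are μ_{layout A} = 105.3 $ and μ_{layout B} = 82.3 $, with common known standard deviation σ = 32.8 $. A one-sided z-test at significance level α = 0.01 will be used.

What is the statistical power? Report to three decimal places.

Power ≈ 0.714

Standardized effect: d = |μ_{layout A} − μ_{layout B}| / σ = |105.3 − 82.3| / 32.8 = 0.7012
Noncentrality parameter: δ = d·√(n/2) = 0.7012 × √(34/2) = 2.8912
Critical value for a one-sided test at α = 0.01: z_α = 2.326.
Power = P(Z > 2.326 − δ) = Φ(0.565) = 0.7139.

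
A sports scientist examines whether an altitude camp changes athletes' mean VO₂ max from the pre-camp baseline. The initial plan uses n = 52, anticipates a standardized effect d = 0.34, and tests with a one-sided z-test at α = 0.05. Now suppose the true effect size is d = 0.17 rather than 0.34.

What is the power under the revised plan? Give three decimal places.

Power ≈ 0.338

With d = 0.17: δ = d·√n = 0.17 × √52 = 1.2259. Critical value z_{0.05} = 1.645.
Revised power = P(Z > 1.645 − δ) = Φ(-0.419) = 0.3376.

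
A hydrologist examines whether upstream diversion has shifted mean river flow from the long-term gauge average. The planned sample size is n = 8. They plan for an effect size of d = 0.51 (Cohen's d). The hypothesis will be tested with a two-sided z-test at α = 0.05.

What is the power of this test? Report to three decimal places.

Power ≈ 0.303

Noncentrality parameter: δ = d·√n = 0.51 × √8 = 1.4425
Critical value for a two-sided test at α = 0.05: z_{α/2} = 1.960.
Power = Φ(δ − 1.960) + Φ(−δ − 1.960) = Φ(-0.517) + Φ(-3.402) = 0.3024 + 0.0003 = 0.3027.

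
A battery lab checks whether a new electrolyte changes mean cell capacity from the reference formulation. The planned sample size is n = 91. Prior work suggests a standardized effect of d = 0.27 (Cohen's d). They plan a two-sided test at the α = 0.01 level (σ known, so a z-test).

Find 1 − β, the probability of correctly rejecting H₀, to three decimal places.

Noncentrality parameter: δ = d·√n = 0.27 × √91 = 2.5756
Critical value for a two-sided test at α = 0.01: z_{α/2} = 2.576.
Power = Φ(δ − 2.576) + Φ(−δ − 2.576) = Φ(0.000) + Φ(-5.151) = 0.4999 + 0.0000 = 0.4999.

Power ≈ 0.500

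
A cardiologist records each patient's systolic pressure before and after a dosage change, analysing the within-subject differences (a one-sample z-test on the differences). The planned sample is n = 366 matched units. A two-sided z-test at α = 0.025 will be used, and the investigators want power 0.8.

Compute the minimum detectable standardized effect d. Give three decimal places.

d ≈ 0.161

Required noncentrality: δ = z_{0.0125} + z_{0.20} = 2.241 + 0.842 = 3.083.
(Lower-tail contribution to power is negligible for δ > 0.)
δ = d·√n ⇒ d = δ/√n = 3.083/√366 = 0.1612.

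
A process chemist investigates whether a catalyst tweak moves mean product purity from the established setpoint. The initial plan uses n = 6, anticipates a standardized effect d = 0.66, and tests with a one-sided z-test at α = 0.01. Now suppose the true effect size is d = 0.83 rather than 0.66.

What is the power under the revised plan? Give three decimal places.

Power ≈ 0.385

With d = 0.83: δ = d·√n = 0.83 × √6 = 2.0331. Critical value z_{0.01} = 2.326.
Revised power = P(Z > 2.326 − δ) = Φ(-0.293) = 0.3847.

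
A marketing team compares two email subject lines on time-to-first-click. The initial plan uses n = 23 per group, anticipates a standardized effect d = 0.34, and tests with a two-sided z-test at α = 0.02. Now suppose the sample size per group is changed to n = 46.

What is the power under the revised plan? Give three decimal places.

Power ≈ 0.243

With n = 46 per group: δ = d·√(n/2) = 0.34 × √(46/2) = 1.6306. Critical value z_{0.01} = 2.326.
Revised power = Φ(δ − 2.326) + Φ(−δ − 2.326) = Φ(-0.696) + Φ(-3.957) = 0.2433 + 0.0000 = 0.2433.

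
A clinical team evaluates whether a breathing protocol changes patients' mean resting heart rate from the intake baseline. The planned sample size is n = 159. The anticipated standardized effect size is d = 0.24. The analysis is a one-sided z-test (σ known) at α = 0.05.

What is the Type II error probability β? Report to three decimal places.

β ≈ 0.084

Noncentrality parameter: δ = d·√n = 0.24 × √159 = 3.0263
Critical value for a one-sided test at α = 0.05: z_α = 1.645.
Power = Φ(δ − 1.645) = Φ(1.381) = 0.9164.
Type II error: β = 1 − power = 1 − 0.9164 = 0.0836.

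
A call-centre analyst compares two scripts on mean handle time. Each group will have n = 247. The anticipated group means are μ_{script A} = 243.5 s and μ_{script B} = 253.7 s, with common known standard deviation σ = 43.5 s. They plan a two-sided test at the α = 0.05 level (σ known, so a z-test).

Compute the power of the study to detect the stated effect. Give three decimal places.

Power ≈ 0.741

Standardized effect: d = |μ_{script A} − μ_{script B}| / σ = |243.5 − 253.7| / 43.5 = 0.2345
Noncentrality parameter: δ = d·√(n/2) = 0.2345 × √(247/2) = 2.6058
Two-sided α = 0.05 → critical value z_{0.025} = 1.960.
Power = Φ(δ − 1.960) + Φ(−δ − 1.960) = Φ(0.646) + Φ(-4.566) = 0.7408 + 0.0000 = 0.7408.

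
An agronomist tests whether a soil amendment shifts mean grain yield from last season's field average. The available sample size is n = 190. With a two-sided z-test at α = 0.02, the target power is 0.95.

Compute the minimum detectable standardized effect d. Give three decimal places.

d ≈ 0.288

Need Φ(δ − 2.326) = 0.95, so δ = 2.326 + 1.645 = 3.971.
(Lower-tail contribution to power is negligible for δ > 0.)
δ = d·√n ⇒ d = δ/√n = 3.971/√190 = 0.2881.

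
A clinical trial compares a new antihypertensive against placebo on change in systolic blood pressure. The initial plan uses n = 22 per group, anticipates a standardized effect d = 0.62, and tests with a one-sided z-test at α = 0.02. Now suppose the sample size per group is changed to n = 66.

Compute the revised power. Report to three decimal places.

With n = 66 per group: δ = d·√(n/2) = 0.62 × √(66/2) = 3.5616. Critical value z_{0.02} = 2.054.
Revised power = Φ(δ − 2.054) = Φ(1.508) = 0.9342.

Power ≈ 0.934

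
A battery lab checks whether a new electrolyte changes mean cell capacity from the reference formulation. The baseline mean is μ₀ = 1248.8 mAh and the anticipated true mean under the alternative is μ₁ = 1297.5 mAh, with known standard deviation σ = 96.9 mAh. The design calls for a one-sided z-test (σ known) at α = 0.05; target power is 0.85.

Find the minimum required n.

n = 29

Standardized effect: d = |μ₁ − μ₀| / σ = |1297.5 − 1248.8| / 96.9 = 0.5026
Set Φ(δ − 1.645) = 0.85; then δ − 1.645 = Φ⁻¹(0.85) = 1.036, giving δ = 2.681.
δ = d·√n ⇒ n = (δ/d)² = (2.681 / 0.5026)² = 28.46.
Round up to the next whole unit.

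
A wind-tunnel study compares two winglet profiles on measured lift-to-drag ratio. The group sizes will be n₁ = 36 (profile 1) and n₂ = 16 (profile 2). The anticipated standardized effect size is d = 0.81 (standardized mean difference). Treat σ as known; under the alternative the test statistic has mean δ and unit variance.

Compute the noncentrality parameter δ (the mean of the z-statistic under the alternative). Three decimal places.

δ ≈ 2.696

The noncentrality parameter scales effect size by the design's sample-size factor: δ = d / √(1/n₁ + 1/n₂) = 0.81 / √(1/36 + 1/16) = 2.6958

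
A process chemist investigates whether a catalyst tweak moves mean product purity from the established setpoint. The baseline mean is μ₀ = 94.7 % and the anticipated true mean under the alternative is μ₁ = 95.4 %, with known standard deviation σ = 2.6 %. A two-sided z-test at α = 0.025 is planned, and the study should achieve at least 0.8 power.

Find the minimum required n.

n = 132

Standardized effect: d = |μ₁ − μ₀| / σ = |95.4 − 94.7| / 2.6 = 0.2692
Set Φ(δ − 2.241) = 0.8; then δ − 2.241 = Φ⁻¹(0.8) = 0.842, giving δ = 3.083.
(For δ > 0 the lower-tail rejection region contributes negligibly to power, so the one-term inversion is standard.)
δ = d·√n ⇒ n = (δ/d)² = (3.083 / 0.2692)² = 131.13.
Round up to the next whole unit.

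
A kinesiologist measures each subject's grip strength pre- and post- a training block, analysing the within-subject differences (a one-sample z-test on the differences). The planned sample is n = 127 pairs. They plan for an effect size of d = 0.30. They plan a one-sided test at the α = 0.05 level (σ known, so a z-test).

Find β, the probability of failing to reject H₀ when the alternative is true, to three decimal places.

Noncentrality parameter: λ = d·√n = 0.30 × √127 = 3.3808
Critical value for a one-sided test at α = 0.05: z_α = 1.645.
Power = P(Z > 1.645 − λ) = Φ(1.736) = 0.9587.
Type II error: β = 1 − power = 1 − 0.9587 = 0.0413.

β ≈ 0.041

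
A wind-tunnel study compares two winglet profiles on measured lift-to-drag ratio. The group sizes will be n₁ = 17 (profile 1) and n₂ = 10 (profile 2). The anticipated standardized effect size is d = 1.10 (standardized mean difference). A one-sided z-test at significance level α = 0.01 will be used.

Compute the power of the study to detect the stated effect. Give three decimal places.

Noncentrality parameter: δ = d / √(1/n₁ + 1/n₂) = 1.10 / √(1/17 + 1/10) = 2.7602
Critical value for a one-sided test at α = 0.01: z_α = 2.326.
Power = Φ(δ − 2.326) = Φ(0.434) = 0.6678.

Power ≈ 0.668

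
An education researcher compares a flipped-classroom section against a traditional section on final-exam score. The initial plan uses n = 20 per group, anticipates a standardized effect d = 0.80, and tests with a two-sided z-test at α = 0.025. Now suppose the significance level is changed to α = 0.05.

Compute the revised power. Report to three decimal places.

δ = d·√(n/2) = 0.80 × √(20/2) = 2.5298 (unchanged). New critical value: z_{0.025} = 1.960.
Revised power = Φ(δ − 1.960) + Φ(−δ − 1.960) = Φ(0.570) + Φ(-4.490) = 0.7156 + 0.0000 = 0.7156.

Power ≈ 0.716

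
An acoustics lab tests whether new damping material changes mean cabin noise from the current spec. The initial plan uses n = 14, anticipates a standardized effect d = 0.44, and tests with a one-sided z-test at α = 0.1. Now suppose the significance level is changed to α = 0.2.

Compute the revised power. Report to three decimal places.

δ = d·√n = 0.44 × √14 = 1.6463 (unchanged). New critical value: z_{0.2} = 0.842.
Revised power = Φ(δ − 0.842) = Φ(0.805) = 0.7895.

Power ≈ 0.790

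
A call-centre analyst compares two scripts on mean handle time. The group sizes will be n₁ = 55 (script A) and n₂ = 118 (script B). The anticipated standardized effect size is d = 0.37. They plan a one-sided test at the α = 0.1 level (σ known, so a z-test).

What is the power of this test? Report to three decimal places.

Noncentrality parameter: δ = d / √(1/n₁ + 1/n₂) = 0.37 / √(1/55 + 1/118) = 2.2662
One-sided α = 0.1 → critical value z_{0.1} = 1.282.
Power = P(Z > 1.282 − δ) = Φ(0.985) = 0.8376.

Power ≈ 0.838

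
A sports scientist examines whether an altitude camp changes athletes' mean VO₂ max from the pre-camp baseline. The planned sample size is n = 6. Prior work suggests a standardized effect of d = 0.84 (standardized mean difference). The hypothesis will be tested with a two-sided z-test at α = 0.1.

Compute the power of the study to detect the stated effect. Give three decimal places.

Noncentrality parameter: δ = d·√n = 0.84 × √6 = 2.0576
Two-sided α = 0.1 → critical value z_{0.05} = 1.645.
Power = Φ(δ − 1.645) + Φ(−δ − 1.645) = Φ(0.413) + Φ(-3.702) = 0.6601 + 0.0001 = 0.6602.

Power ≈ 0.660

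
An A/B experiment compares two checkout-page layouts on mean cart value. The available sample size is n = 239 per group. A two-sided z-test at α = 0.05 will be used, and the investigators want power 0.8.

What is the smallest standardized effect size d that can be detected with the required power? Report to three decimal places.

Required noncentrality: δ = z_{0.025} + z_{0.20} = 1.960 + 0.842 = 2.802.
(Lower-tail contribution to power is negligible for δ > 0.)
δ = d·√(n/2) ⇒ d = δ/√(n/2) = 2.802/√(239/2) = 0.2563.

d ≈ 0.256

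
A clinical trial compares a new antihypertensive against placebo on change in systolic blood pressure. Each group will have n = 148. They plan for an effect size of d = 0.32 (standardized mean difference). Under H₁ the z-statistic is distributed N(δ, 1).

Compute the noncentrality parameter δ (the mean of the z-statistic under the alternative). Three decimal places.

The noncentrality parameter scales effect size by the design's sample-size factor: δ = d·√(n/2) = 0.32 × √(148/2) = 2.7527

δ ≈ 2.753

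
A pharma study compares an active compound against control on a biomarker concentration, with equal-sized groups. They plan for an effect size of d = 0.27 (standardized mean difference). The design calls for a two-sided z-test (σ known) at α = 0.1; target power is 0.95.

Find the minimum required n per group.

n = 297 per group

For power 0.95 need Φ(δ − z_{0.05}) = 0.95, so δ = z_{0.05} + z_{0.05} = 1.645 + 1.645 = 3.290.
(Ignoring the negligible lower-tail rejection probability gives the usual closed-form inversion.)
δ = d·√(n/2) ⇒ n = 2(δ/d)² = 2 × (3.290 / 0.27)² = 296.90.
Rounding up, n = 297 per group.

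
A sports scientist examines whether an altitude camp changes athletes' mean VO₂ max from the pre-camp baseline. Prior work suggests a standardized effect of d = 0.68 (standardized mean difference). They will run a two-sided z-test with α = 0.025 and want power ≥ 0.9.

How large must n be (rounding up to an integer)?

For power 0.9 need Φ(δ − z_{0.0125}) = 0.9, so δ = z_{0.0125} + z_{0.10} = 2.241 + 1.282 = 3.523.
(The Φ(−δ − z_{α/2}) term is vanishingly small for δ > 0 and is dropped in the standard sample-size formula.)
δ = d·√n ⇒ n = (δ/d)² = (3.523 / 0.68)² = 26.84.
Rounding up, n = 27.

n = 27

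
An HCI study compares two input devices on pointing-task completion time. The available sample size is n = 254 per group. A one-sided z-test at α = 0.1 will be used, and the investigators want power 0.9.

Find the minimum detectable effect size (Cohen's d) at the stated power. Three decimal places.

Need Φ(δ − 1.282) = 0.9, so δ = 1.282 + 1.282 = 2.563.
δ = d·√(n/2) ⇒ d = δ/√(n/2) = 2.563/√(254/2) = 0.2274.

d ≈ 0.227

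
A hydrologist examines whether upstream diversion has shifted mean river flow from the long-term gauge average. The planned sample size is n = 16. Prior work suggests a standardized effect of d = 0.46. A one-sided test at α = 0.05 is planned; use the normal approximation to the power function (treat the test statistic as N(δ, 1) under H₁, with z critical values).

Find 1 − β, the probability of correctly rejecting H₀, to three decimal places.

Power ≈ 0.577

Noncentrality parameter: δ = d·√n = 0.46 × √16 = 1.8400
One-sided α = 0.05 → critical value z_{0.05} = 1.645.
Power = Φ(δ − 1.645) = Φ(0.195) = 0.5774.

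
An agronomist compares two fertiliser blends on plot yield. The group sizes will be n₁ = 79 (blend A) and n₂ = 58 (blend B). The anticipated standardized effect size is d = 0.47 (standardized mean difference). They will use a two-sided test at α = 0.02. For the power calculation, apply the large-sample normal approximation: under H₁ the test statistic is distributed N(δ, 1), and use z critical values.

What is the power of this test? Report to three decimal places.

Power ≈ 0.652

Noncentrality parameter: δ = d / √(1/n₁ + 1/n₂) = 0.47 / √(1/79 + 1/58) = 2.7181
Two-sided α = 0.02 → critical value z_{0.01} = 2.326.
Power = Φ(δ − 2.326) + Φ(−δ − 2.326) = Φ(0.392) + Φ(-5.044) = 0.6524 + 0.0000 = 0.6524.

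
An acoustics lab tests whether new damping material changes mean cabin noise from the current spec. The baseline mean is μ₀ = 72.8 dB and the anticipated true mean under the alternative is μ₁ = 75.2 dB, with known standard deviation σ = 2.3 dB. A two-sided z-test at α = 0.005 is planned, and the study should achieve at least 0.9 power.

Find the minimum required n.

Standardized effect: d = |μ₁ − μ₀| / σ = |75.2 − 72.8| / 2.3 = 1.0435
For power 0.9 need Φ(δ − z_{0.0025}) = 0.9, so δ = z_{0.0025} + z_{0.10} = 2.807 + 1.282 = 4.089.
(Ignoring the negligible lower-tail rejection probability gives the usual closed-form inversion.)
δ = d·√n ⇒ n = (δ/d)² = (4.089 / 1.0435)² = 15.35.
Rounding up, n = 16.

n = 16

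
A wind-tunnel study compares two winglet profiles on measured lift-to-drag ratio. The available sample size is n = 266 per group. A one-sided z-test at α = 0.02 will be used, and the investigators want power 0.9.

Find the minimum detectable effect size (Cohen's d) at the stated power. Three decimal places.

d ≈ 0.289

Need Φ(δ − 2.054) = 0.9, so δ = 2.054 + 1.282 = 3.335.
δ = d·√(n/2) ⇒ d = δ/√(n/2) = 3.335/√(266/2) = 0.2892.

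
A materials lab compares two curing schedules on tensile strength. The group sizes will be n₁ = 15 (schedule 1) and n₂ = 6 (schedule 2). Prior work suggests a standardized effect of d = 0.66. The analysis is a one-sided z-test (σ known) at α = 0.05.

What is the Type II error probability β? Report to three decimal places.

β ≈ 0.610

Noncentrality parameter: δ = d / √(1/n₁ + 1/n₂) = 0.66 / √(1/15 + 1/6) = 1.3663
Critical value for a one-sided test at α = 0.05: z_α = 1.645.
Power = Φ(δ − 1.645) = Φ(-0.279) = 0.3903.
Type II error: β = 1 − power = 1 − 0.3903 = 0.6097.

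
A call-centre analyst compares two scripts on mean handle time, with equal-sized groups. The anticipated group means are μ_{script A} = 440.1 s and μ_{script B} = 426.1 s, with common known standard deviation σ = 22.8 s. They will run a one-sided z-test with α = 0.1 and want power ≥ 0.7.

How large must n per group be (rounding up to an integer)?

n = 18 per group

Standardized effect: d = |μ_{script A} − μ_{script B}| / σ = |440.1 − 426.1| / 22.8 = 0.6140
For power 0.7 need Φ(δ − z_{0.1}) = 0.7, so δ = z_{0.1} + z_{0.30} = 1.282 + 0.524 = 1.806.
δ = d·√(n/2) ⇒ n = 2(δ/d)² = 2 × (1.806 / 0.6140)² = 17.30.
Rounding up, n = 18 per group.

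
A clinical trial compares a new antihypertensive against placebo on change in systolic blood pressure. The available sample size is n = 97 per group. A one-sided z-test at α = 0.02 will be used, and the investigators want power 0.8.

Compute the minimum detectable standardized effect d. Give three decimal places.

Need Φ(δ − 2.054) = 0.8, so δ = 2.054 + 0.842 = 2.895.
δ = d·√(n/2) ⇒ d = δ/√(n/2) = 2.895/√(97/2) = 0.4158.

d ≈ 0.416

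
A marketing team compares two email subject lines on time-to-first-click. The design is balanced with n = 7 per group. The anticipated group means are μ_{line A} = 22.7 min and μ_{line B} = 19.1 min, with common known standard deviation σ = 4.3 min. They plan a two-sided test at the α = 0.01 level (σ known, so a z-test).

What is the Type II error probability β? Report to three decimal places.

Standardized effect: d = |μ_{line A} − μ_{line B}| / σ = |22.7 − 19.1| / 4.3 = 0.8372
Noncentrality parameter: δ = d·√(n/2) = 0.8372 × √(7/2) = 1.5663
Two-sided α = 0.01 → critical value z_{0.005} = 2.576.
Power = Φ(δ − 2.576) + Φ(−δ − 2.576) = Φ(-1.010) + Φ(-4.142) = 0.1564 + 0.0000 = 0.1564.
Type II error: β = 1 − power = 1 − 0.1564 = 0.8436.

β ≈ 0.844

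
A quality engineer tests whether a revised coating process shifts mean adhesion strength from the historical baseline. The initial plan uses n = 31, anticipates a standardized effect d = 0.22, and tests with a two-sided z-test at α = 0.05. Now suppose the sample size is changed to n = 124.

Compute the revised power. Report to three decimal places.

With n = 124: δ = d·√n = 0.22 × √124 = 2.4498. Critical value z_{0.025} = 1.960.
Revised power = Φ(δ − 1.960) + Φ(−δ − 1.960) = Φ(0.490) + Φ(-4.410) = 0.6879 + 0.0000 = 0.6879.

Power ≈ 0.688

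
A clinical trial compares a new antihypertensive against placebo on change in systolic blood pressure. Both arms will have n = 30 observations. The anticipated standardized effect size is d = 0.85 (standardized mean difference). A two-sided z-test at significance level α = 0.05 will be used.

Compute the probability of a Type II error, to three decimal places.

Noncentrality parameter: δ = d·√(n/2) = 0.85 × √(30/2) = 3.2920
Two-sided α = 0.05 → critical value z_{0.025} = 1.960.
Power = Φ(δ − 1.960) + Φ(−δ − 1.960) = Φ(1.332) + Φ(-5.252) = 0.9086 + 0.0000 = 0.9086.
Type II error: β = 1 − power = 1 − 0.9086 = 0.0914.

β ≈ 0.091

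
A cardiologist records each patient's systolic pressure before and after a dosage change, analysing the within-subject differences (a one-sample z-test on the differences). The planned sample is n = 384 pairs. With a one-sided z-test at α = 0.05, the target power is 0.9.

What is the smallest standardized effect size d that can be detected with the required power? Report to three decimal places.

d ≈ 0.149

Required noncentrality: δ = z_{0.05} + z_{0.10} = 1.645 + 1.282 = 2.926.
δ = d·√n ⇒ d = δ/√n = 2.926/√384 = 0.1493.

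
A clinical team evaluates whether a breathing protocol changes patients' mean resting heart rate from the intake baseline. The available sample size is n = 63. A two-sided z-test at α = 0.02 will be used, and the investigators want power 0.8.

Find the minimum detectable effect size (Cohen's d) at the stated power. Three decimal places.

Need Φ(δ − 2.326) = 0.8, so δ = 2.326 + 0.842 = 3.168.
(Lower-tail contribution to power is negligible for δ > 0.)
δ = d·√n ⇒ d = δ/√n = 3.168/√63 = 0.3991.

d ≈ 0.399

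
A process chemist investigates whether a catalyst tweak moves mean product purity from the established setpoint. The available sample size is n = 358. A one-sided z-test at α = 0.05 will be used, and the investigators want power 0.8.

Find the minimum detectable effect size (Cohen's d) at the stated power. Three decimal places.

Need Φ(δ − 1.645) = 0.8, so δ = 1.645 + 0.842 = 2.486.
δ = d·√n ⇒ d = δ/√n = 2.486/√358 = 0.1314.

d ≈ 0.131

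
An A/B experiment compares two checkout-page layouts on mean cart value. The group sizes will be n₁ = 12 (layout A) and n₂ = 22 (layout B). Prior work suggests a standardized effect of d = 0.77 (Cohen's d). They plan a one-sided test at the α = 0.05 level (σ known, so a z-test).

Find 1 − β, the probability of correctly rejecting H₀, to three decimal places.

Power ≈ 0.692

Noncentrality parameter: δ = d / √(1/n₁ + 1/n₂) = 0.77 / √(1/12 + 1/22) = 2.1456
Critical value for a one-sided test at α = 0.05: z_α = 1.645.
Power = P(Z > 1.645 − δ) = Φ(0.501) = 0.6917.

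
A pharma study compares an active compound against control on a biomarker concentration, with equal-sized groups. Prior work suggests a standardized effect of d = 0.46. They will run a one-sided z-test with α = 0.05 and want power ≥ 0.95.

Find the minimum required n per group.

n = 103 per group

Set Φ(δ − 1.645) = 0.95; then δ − 1.645 = Φ⁻¹(0.95) = 1.645, giving δ = 3.290.
δ = d·√(n/2) ⇒ n = 2(δ/d)² = 2 × (3.290 / 0.46)² = 102.29.
Round up to the next whole unit.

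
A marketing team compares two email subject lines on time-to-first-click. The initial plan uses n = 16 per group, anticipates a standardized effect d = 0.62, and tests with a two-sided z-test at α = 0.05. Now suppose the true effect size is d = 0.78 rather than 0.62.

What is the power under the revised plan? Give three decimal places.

Power ≈ 0.597

With d = 0.78: δ = d·√(n/2) = 0.78 × √(16/2) = 2.2062. Critical value z_{0.025} = 1.960.
Revised power = Φ(δ − 1.960) + Φ(−δ − 1.960) = Φ(0.246) + Φ(-4.166) = 0.5972 + 0.0000 = 0.5973.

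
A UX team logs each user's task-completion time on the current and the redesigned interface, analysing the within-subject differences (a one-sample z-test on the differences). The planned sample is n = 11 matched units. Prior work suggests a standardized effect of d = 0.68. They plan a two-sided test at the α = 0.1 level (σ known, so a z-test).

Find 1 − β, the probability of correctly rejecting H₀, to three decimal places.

Noncentrality parameter: λ = d·√n = 0.68 × √11 = 2.2553
Two-sided α = 0.1 → critical value z_{0.05} = 1.645.
Power = Φ(λ − 1.645) + Φ(−λ − 1.645) = Φ(0.610) + Φ(-3.900) = 0.7292 + 0.0000 = 0.7293.

Power ≈ 0.729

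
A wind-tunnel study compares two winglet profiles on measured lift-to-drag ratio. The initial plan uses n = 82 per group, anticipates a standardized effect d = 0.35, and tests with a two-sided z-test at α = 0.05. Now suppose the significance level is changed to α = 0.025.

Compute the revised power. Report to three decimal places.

δ = d·√(n/2) = 0.35 × √(82/2) = 2.2411 (unchanged). New critical value: z_{0.0125} = 2.241.
Revised power = Φ(δ − 2.241) + Φ(−δ − 2.241) = Φ(0.000) + Φ(-4.482) = 0.4999 + 0.0000 = 0.4999.

Power ≈ 0.500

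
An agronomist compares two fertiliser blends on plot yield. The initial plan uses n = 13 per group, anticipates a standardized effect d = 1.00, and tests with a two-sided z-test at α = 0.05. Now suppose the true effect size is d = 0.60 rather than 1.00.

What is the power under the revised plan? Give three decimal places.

Power ≈ 0.334

With d = 0.60: δ = d·√(n/2) = 0.60 × √(13/2) = 1.5297. Critical value z_{0.025} = 1.960.
Revised power = Φ(δ − 1.960) + Φ(−δ − 1.960) = Φ(-0.430) + Φ(-3.490) = 0.3335 + 0.0002 = 0.3337.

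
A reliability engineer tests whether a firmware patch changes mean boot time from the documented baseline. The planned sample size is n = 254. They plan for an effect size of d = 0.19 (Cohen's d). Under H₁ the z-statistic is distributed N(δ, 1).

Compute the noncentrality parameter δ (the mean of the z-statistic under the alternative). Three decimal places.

The noncentrality parameter scales effect size by the design's sample-size factor: δ = d·√n = 0.19 × √254 = 3.0281

δ ≈ 3.028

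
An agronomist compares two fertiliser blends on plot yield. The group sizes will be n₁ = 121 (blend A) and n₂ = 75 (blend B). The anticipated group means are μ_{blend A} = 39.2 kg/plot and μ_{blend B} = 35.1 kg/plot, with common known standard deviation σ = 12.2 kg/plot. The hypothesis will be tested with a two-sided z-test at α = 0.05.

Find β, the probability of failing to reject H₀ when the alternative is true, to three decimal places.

Standardized effect: d = |μ_{blend A} − μ_{blend B}| / σ = |39.2 − 35.1| / 12.2 = 0.3361
Noncentrality parameter: δ = d / √(1/n₁ + 1/n₂) = 0.3361 / √(1/121 + 1/75) = 2.2868
Two-sided α = 0.05 → critical value z_{0.025} = 1.960.
Power = Φ(δ − 1.960) + Φ(−δ − 1.960) = Φ(0.327) + Φ(-4.247) = 0.6281 + 0.0000 = 0.6281.
Type II error: β = 1 − power = 1 − 0.6281 = 0.3719.

β ≈ 0.372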